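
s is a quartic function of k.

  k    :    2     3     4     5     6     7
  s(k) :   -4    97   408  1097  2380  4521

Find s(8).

Write s(k) = ak^4 + bk³ + ck² + dk + e; the 6 given values yield a linear system in the 5 coefficients.
Solving, s(k) = 2k^4 - 5k² - 4k - 8.
Then s(8) = 7832.

7832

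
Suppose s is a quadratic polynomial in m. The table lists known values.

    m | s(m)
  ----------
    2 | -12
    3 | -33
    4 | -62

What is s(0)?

6

Write s(m) = am² + bm + c; the 3 given values yield a linear system in the 3 coefficients.
Solving, s(m) = -4m² - m + 6.
The constant term is s(0) = 6.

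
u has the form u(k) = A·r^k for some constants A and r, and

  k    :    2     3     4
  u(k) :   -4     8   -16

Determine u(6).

-64

Consecutive ratio: 8/(-4) = -2, and -16/8 = -2, so r = -2.
Then A·(-2)^2 = -4 gives A = -1, and u(k) = -1·(-2)^k.
u(6) = -1·(-2)^6 = -64.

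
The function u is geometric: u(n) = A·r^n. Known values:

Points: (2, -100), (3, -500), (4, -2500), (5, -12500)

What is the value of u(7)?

-312500

Consecutive ratio: -500/(-100) = 5, and -2500/(-500) = 5, so r = 5.
Then A·5^2 = -100 gives A = -4, and u(n) = -4·5^n.
u(7) = -4·5^7 = -312500.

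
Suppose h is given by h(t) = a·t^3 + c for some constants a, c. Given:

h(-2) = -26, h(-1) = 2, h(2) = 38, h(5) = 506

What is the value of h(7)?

From h(-2) = -26 and h(-1) = 2: -8a + c = -26 and -1a + c = 2.
Subtracting: 7a = 28, so a = 4; then c = -26 − 4·(-8) = 6.
So h(t) = 4t³ + 6, and h(7) = 1378.

1378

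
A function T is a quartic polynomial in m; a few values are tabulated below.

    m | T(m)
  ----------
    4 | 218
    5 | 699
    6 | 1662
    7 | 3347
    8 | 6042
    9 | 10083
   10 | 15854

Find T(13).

48107

First differences: 481, 963, 1685, 2695, 4041, 5771. Second differences: 482, 722, 1010, 1346, 1730. Third differences: 240, 288, 336, 384. Fourth differences: 48, 48, 48.
Level-4 differences are constant, so T has degree 4.
Fitting a degree-4 polynomial gives T(m) = 2m^4 - 4m³ - m² - 4m - 6.
Then T(13) = 48107.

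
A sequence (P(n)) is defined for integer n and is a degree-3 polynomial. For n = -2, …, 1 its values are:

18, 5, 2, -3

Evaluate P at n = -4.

122

Write P(n) = an³ + bn² + cn + d; the 4 given values yield a linear system in the 4 coefficients.
Solving, P(n) = -2n³ - n² - 2n + 2.
Then P(-4) = 122.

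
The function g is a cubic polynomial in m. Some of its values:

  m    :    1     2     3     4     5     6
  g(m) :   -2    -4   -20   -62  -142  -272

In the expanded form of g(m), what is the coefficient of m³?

First differences: -2, -16, -42, -80, -130. Second differences: -14, -26, -38, -50. Third differences: -12, -12, -12.
Level-3 differences are constant, so g has degree 3.
Fitting a degree-3 polynomial gives g(m) = -2m³ + 5m² - 3m - 2.
The coefficient of m³ is -2.

-2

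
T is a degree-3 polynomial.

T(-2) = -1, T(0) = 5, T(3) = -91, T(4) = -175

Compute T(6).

-457

Write T(n) = an³ + bn² + cn + d; the 4 given values yield a linear system in the 4 coefficients.
Solving, T(n) = -n³ - 6n² - 5n + 5.
Then T(6) = -457.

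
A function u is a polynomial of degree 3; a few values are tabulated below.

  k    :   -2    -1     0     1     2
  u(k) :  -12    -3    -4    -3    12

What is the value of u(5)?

First differences: 9, -1, 1, 15. Second differences: -10, 2, 14. Third differences: 12, 12.
Level-3 differences are constant, so u has degree 3.
Fitting a degree-3 polynomial gives u(k) = 2k³ + k² - 2k - 4.
Then u(5) = 261.

261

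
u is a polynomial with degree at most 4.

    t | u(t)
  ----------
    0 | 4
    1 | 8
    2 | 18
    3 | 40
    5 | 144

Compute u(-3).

-32

Write u(t) = at^4 + bt³ + ct² + dt + e; the 5 given values yield a linear system in the 5 coefficients.
Solving, the leading coefficient vanishes, and u(t) = t³ + 3t + 4.
Then u(-3) = -32.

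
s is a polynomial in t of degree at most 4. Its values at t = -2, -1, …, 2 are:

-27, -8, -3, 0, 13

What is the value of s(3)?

First differences: 19, 5, 3, 13. Second differences: -14, -2, 10. Third differences: 12, 12.
Level-3 differences are constant, so s has degree 3.
Extending the table by one column gives the next first difference 35, so s(3) = 13 + 35 = 48.

48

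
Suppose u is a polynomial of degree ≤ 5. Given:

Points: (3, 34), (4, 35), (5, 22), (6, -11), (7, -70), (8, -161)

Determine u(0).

7

First differences: 1, -13, -33, -59, -91. Second differences: -14, -20, -26, -32. Third differences: -6, -6, -6.
Level-3 differences are constant, so u has degree 3.
Fitting a degree-3 polynomial gives u(k) = -k³ + 5k² + 3k + 7.
Then u(0) = 7.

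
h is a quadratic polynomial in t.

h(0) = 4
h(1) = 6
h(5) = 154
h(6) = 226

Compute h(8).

412

Write h(t) = at² + bt + c; the 4 given values yield a linear system in the 3 coefficients.
Solving, h(t) = 7t² - 5t + 4.
Then h(8) = 412.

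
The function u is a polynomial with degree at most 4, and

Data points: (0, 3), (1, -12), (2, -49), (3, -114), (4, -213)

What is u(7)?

First differences: -15, -37, -65, -99. Second differences: -22, -28, -34. Third differences: -6, -6.
Level-3 differences are constant, so u has degree 3.
Fitting a degree-3 polynomial gives u(k) = -k³ - 8k² - 6k + 3.
Then u(7) = -774.

-774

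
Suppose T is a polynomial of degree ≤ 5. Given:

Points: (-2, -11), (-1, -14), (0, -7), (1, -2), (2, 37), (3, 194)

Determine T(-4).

First differences: -3, 7, 5, 39, 157. Second differences: 10, -2, 34, 118. Third differences: -12, 36, 84. Fourth differences: 48, 48.
Level-4 differences are constant, so T has degree 4.
Fitting a degree-4 polynomial gives T(t) = 2t^4 + 2t³ - 3t² + 4t - 7.
Then T(-4) = 313.

313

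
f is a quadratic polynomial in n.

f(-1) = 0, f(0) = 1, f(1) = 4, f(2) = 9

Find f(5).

First differences: 1, 3, 5. Second differences: 2, 2.
Level-2 differences are constant, so f has degree 2.
Fitting a degree-2 polynomial gives f(n) = n² + 2n + 1.
Then f(5) = 36.

36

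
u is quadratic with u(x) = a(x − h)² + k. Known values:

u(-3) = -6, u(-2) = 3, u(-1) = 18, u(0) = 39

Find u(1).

First differences 9, 15, 21; second difference 6 = 2a, so a = 3.
Expanding, the x-coefficient is −2ah = -6h; matching it to the data gives h = -4, and then k = -9.
So u(x) = 3(x + 4)² − 9.
u(1) = 3·5² − 9 = 66.

66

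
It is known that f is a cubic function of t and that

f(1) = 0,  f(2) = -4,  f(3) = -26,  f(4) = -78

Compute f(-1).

2

Write f(t) = at³ + bt² + ct + d; the 4 given values yield a linear system in the 4 coefficients.
Solving, f(t) = -2t³ + 3t² + t - 2.
Then f(-1) = 2.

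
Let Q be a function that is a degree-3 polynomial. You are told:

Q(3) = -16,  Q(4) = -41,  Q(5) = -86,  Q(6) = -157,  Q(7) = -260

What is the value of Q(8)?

-401

Write Q(m) = am³ + bm² + cm + d; the 5 given values yield a linear system in the 4 coefficients.
Solving, Q(m) = -m³ + 2m² - 2m - 1.
Then Q(8) = -401.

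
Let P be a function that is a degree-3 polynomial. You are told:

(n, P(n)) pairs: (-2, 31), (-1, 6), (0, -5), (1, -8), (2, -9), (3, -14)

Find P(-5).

First differences: -25, -11, -3, -1, -5. Second differences: 14, 8, 2, -4. Third differences: -6, -6, -6.
Level-3 differences are constant, so P has degree 3.
Fitting a degree-3 polynomial gives P(n) = -n³ + 4n² - 6n - 5.
Then P(-5) = 250.

250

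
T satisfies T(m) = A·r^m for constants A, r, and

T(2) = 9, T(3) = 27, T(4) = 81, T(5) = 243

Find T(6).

Consecutive ratio: 27/9 = 3, and 81/27 = 3, so r = 3.
Then A·3^2 = 9 gives A = 1, and T(m) = 1·3^m.
T(6) = 1·3^6 = 729.

729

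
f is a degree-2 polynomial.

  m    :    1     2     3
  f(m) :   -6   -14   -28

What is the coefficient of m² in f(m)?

Write f(m) = am² + bm + c; the 3 given values yield a linear system in the 3 coefficients.
Solving, f(m) = -3m² + m - 4.
The coefficient of m² is -3.

-3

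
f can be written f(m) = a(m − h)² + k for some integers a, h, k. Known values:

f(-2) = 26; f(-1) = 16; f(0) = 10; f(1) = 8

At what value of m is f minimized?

First differences -10, -6, -2; second difference 4 = 2a, so a = 2.
Expanding, the m-coefficient is −2ah = -4h; matching it to the data gives h = 1, and then k = 8.
So f(m) = 2(m − 1)² + 8.
Hence h = 1.

1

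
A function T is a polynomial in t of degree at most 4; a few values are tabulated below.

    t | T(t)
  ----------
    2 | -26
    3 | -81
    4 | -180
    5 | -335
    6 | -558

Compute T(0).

First differences: -55, -99, -155, -223. Second differences: -44, -56, -68. Third differences: -12, -12.
Level-3 differences are constant, so T has degree 3.
Fitting a degree-3 polynomial gives T(t) = -2t³ - 4t² + 3t.
Then T(0) = 0.

0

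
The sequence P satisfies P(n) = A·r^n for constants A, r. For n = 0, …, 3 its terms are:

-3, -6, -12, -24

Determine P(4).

-48

Consecutive ratio: -6/(-3) = 2, and -12/(-6) = 2, so r = 2.
Then A·2^0 = -3 gives A = -3, and P(n) = -3·2^n.
P(4) = -3·2^4 = -48.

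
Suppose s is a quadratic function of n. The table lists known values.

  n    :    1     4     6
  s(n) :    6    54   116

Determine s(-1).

Write s(n) = an² + bn + c; the 3 given values yield a linear system in the 3 coefficients.
Solving, s(n) = 3n² + n + 2.
Then s(-1) = 4.

4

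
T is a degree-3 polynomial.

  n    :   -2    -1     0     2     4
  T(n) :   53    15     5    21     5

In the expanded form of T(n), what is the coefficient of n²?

8

Write T(n) = an³ + bn² + cn + d; the 5 given values yield a linear system in the 4 coefficients.
Solving, T(n) = -2n³ + 8n² + 5.
The coefficient of n² is 8.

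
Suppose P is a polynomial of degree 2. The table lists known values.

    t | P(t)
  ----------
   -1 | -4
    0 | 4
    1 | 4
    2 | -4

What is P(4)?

-44

Write P(t) = at² + bt + c; the 4 given values yield a linear system in the 3 coefficients.
Solving, P(t) = -4t² + 4t + 4.
Then P(4) = -44.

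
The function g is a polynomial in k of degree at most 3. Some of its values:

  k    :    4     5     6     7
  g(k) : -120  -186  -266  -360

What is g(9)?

First differences: -66, -80, -94. Second differences: -14, -14.
Level-2 differences are constant, so g has degree 2.
Fitting a degree-2 polynomial gives g(k) = -7k² - 3k + 4.
Then g(9) = -590.

-590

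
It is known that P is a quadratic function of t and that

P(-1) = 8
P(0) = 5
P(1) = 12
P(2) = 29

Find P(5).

First differences: -3, 7, 17. Second differences: 10, 10.
Level-2 differences are constant, so P has degree 2.
Fitting a degree-2 polynomial gives P(t) = 5t² + 2t + 5.
Then P(5) = 140.

140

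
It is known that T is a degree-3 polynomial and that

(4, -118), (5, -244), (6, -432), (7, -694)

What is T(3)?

Write T(k) = ak³ + bk² + ck + d; the 4 given values yield a linear system in the 4 coefficients.
Solving, T(k) = -2k³ - k² + 5k + 6.
Then T(3) = -42.

-42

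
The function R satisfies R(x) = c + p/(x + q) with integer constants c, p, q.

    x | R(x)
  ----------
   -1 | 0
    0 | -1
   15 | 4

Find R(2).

-9

(R(x) − c)(x + q) = p for each data point; the three points give a linear system in c and q, then p follows.
Solving: c = 3, q = -3, p = 12, so R(x) = 3 + 12/(x − 3).
Then R(2) = 3 + 12/(-1) = -9.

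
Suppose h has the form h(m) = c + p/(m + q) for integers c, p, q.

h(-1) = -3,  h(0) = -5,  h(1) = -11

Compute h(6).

(h(m) − c)(m + q) = p for each data point; the three points give a linear system in c and q, then p follows.
Solving: c = 1, q = -2, p = 12, so h(m) = 1 + 12/(m − 2).
Then h(6) = 1 + 12/4 = 4.

4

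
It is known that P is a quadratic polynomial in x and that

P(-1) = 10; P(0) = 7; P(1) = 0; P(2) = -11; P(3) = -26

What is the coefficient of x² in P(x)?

-2

First differences: -3, -7, -11, -15. Second differences: -4, -4, -4.
Level-2 differences are constant, so P has degree 2.
Fitting a degree-2 polynomial gives P(x) = -2x² - 5x + 7.
The coefficient of x² is -2.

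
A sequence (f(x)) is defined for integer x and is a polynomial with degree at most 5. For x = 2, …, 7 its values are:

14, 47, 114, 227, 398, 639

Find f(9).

First differences: 33, 67, 113, 171, 241. Second differences: 34, 46, 58, 70. Third differences: 12, 12, 12.
Level-3 differences are constant, so f has degree 3.
Fitting a degree-3 polynomial gives f(x) = 2x³ - x² + 2.
Then f(9) = 1379.

1379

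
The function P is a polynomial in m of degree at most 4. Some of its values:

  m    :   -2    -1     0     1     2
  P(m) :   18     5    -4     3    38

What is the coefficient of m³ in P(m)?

First differences: -13, -9, 7, 35. Second differences: 4, 16, 28. Third differences: 12, 12.
Level-3 differences are constant, so P has degree 3.
Fitting a degree-3 polynomial gives P(m) = 2m³ + 8m² - 3m - 4.
The coefficient of m³ is 2.

2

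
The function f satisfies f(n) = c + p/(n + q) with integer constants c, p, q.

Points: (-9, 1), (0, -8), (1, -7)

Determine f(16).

(f(n) − c)(n + q) = p for each data point; the three points give a linear system in c and q, then p follows.
Solving: c = -3, q = 4, p = -20, so f(n) = -3 − 20/(n + 4).
Then f(16) = -3 − 20/20 = -4.

-4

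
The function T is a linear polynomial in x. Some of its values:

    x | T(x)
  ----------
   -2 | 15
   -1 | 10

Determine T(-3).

20

Write T(x) = ax + b; the 2 given values yield a linear system in the 2 coefficients.
Solving, T(x) = -5x + 5.
Then T(-3) = 20.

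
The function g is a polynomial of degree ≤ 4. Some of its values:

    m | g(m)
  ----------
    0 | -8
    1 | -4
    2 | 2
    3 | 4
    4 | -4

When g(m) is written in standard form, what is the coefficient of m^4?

0

Write g(m) = am^4 + bm³ + cm² + dm + e; the 5 given values yield a linear system in the 5 coefficients.
Solving, the leading coefficient vanishes, and g(m) = -m³ + 4m² + m - 8.
The coefficient of m^4 is 0.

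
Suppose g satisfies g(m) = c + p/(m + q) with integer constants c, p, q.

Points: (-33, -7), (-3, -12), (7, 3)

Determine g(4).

30

(g(m) − c)(m + q) = p for each data point; the three points give a linear system in c and q, then p follows.
Solving: c = -6, q = -3, p = 36, so g(m) = -6 + 36/(m − 3).
Then g(4) = -6 + 36/1 = 30.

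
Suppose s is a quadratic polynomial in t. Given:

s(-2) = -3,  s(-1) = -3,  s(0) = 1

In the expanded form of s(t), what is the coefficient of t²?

Write s(t) = at² + bt + c; the 3 given values yield a linear system in the 3 coefficients.
Solving, s(t) = 2t² + 6t + 1.
The coefficient of t² is 2.

2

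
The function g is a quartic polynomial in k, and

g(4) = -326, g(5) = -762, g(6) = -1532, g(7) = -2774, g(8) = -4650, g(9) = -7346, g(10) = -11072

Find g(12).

First differences: -436, -770, -1242, -1876, -2696, -3726. Second differences: -334, -472, -634, -820, -1030. Third differences: -138, -162, -186, -210. Fourth differences: -24, -24, -24.
Level-4 differences are constant, so g has degree 4.
Fitting a degree-4 polynomial gives g(k) = -k^4 - k³ - k² + 3k - 2.
Then g(12) = -22574.

-22574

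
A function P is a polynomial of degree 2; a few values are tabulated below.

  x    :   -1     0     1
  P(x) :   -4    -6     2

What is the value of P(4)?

Write P(x) = ax² + bx + c; the 3 given values yield a linear system in the 3 coefficients.
Solving, P(x) = 5x² + 3x - 6.
Then P(4) = 86.

86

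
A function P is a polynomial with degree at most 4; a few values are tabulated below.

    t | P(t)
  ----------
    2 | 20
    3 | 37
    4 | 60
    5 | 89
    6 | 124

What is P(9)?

265

First differences: 17, 23, 29, 35. Second differences: 6, 6, 6.
Level-2 differences are constant, so P has degree 2.
Fitting a degree-2 polynomial gives P(t) = 3t² + 2t + 4.
Then P(9) = 265.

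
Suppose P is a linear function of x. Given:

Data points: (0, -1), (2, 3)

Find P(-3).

Write P(x) = ax + b; the 2 given values yield a linear system in the 2 coefficients.
Solving, P(x) = 2x - 1.
Then P(-3) = -7.

-7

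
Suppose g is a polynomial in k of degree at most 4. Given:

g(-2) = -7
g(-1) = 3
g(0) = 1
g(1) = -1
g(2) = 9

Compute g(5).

First differences: 10, -2, -2, 10. Second differences: -12, 0, 12. Third differences: 12, 12.
Level-3 differences are constant, so g has degree 3.
Fitting a degree-3 polynomial gives g(k) = 2k³ - 4k + 1.
Then g(5) = 231.

231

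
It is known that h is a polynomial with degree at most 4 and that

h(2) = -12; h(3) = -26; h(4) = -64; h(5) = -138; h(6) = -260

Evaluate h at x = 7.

First differences: -14, -38, -74, -122. Second differences: -24, -36, -48. Third differences: -12, -12.
Level-3 differences are constant, so h has degree 3.
Fitting a degree-3 polynomial gives h(x) = -2x³ + 6x² - 6x - 8.
Then h(7) = -442.

-442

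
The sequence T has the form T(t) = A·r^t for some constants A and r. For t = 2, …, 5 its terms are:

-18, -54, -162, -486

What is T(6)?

Consecutive ratio: -54/(-18) = 3, and -162/(-54) = 3, so r = 3.
Then A·3^2 = -18 gives A = -2, and T(t) = -2·3^t.
T(6) = -2·3^6 = -1458.

-1458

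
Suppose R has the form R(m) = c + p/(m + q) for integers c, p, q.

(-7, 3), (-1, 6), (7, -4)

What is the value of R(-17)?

(R(m) − c)(m + q) = p for each data point; the three points give a linear system in c and q, then p follows.
Solving: c = 1, q = -3, p = -20, so R(m) = 1 − 20/(m − 3).
Then R(-17) = 1 − 20/(-20) = 2.

2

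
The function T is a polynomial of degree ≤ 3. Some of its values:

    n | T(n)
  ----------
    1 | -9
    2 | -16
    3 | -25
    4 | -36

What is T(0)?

First differences: -7, -9, -11. Second differences: -2, -2.
Level-2 differences are constant, so T has degree 2.
Fitting a degree-2 polynomial gives T(n) = -n² - 4n - 4.
Then T(0) = -4.

-4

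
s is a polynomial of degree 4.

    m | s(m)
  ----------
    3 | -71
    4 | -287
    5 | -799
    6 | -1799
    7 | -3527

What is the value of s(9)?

Write s(m) = am^4 + bm³ + cm² + dm + e; the 5 given values yield a linear system in the 5 coefficients.
Solving, s(m) = -2m^4 + 4m³ - 2m² + 1.
Then s(9) = -10367.

-10367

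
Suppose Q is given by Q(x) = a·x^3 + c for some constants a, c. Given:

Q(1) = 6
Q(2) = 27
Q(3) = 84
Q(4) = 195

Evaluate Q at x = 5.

378

From Q(1) = 6 and Q(2) = 27: 1a + c = 6 and 8a + c = 27.
Subtracting: 7a = 21, so a = 3; then c = 6 − 3·1 = 3.
So Q(x) = 3x³ + 3, and Q(5) = 378.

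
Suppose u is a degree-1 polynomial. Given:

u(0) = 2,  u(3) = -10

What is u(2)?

Write u(k) = ak + b; the 2 given values yield a linear system in the 2 coefficients.
Solving, u(k) = -4k + 2.
Then u(2) = -6.

-6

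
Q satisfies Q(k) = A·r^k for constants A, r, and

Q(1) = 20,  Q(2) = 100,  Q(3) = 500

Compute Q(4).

2500

Consecutive ratio: 100/20 = 5, and 500/100 = 5, so r = 5.
Then A·5^1 = 20 gives A = 4, and Q(k) = 4·5^k.
Q(4) = 4·5^4 = 2500.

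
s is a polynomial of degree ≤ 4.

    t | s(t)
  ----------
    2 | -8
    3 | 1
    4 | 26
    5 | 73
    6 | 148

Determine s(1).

-7

Write s(t) = at^4 + bt³ + ct² + dt + e; the 5 given values yield a linear system in the 5 coefficients.
Solving, the leading coefficient vanishes, and s(t) = t³ - t² - 5t - 2.
Then s(1) = -7.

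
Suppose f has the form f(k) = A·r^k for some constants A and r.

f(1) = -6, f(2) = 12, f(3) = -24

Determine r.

Consecutive ratio: 12/(-6) = -2, and -24/12 = -2, so r = -2.
Then A·(-2)^1 = -6 gives A = 3, and f(k) = 3·(-2)^k.

-2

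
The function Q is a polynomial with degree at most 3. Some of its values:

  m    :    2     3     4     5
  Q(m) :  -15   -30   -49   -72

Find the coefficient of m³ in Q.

0

Write Q(m) = am³ + bm² + cm + d; the 4 given values yield a linear system in the 4 coefficients.
Solving, the leading coefficient vanishes, and Q(m) = -2m² - 5m + 3.
The coefficient of m³ is 0.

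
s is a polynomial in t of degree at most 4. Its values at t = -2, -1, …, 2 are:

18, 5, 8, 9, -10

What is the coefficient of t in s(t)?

First differences: -13, 3, 1, -19. Second differences: 16, -2, -20. Third differences: -18, -18.
Level-3 differences are constant, so s has degree 3.
Fitting a degree-3 polynomial gives s(t) = -3t³ - t² + 5t + 8.
The coefficient of t is 5.

5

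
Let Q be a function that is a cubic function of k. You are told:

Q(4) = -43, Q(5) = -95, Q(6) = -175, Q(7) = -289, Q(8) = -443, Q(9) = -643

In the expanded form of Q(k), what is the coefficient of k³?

-1

First differences: -52, -80, -114, -154, -200. Second differences: -28, -34, -40, -46. Third differences: -6, -6, -6.
Level-3 differences are constant, so Q has degree 3.
Fitting a degree-3 polynomial gives Q(k) = -k³ + k² + 5.
The coefficient of k³ is -1.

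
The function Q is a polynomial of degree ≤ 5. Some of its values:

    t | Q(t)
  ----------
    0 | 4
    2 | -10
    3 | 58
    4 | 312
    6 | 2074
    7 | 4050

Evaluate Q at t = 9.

11722

Write Q(t) = at^5 + bt^4 + ct³ + dt² + et + p; the 6 given values yield a linear system in the 6 coefficients.
Solving, the leading coefficient vanishes, and Q(t) = 2t^4 - t³ - 8t² - 3t + 4.
Then Q(9) = 11722.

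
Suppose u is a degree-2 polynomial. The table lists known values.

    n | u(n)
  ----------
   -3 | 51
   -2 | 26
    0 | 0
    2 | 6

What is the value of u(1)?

Write u(n) = an² + bn + c; the 4 given values yield a linear system in the 3 coefficients.
Solving, u(n) = 4n² - 5n.
Then u(1) = -1.

-1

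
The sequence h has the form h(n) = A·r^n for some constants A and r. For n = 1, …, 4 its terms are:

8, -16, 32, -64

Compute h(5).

128

Consecutive ratio: -16/8 = -2, and 32/(-16) = -2, so r = -2.
Then A·(-2)^1 = 8 gives A = -4, and h(n) = -4·(-2)^n.
h(5) = -4·(-2)^5 = 128.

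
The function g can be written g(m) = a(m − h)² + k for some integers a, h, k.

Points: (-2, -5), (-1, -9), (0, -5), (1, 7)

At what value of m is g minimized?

-1

First differences -4, 4, 12; second difference 8 = 2a, so a = 4.
Expanding, the m-coefficient is −2ah = -8h; matching it to the data gives h = -1, and then k = -9.
So g(m) = 4(m + 1)² − 9.
Hence h = -1.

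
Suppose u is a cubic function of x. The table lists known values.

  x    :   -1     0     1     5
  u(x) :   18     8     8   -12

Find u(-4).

Write u(x) = ax³ + bx² + cx + d; the 4 given values yield a linear system in the 4 coefficients.
Solving, u(x) = -x³ + 5x² - 4x + 8.
Then u(-4) = 168.

168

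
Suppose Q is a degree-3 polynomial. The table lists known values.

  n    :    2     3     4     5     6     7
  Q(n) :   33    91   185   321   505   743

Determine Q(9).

First differences: 58, 94, 136, 184, 238. Second differences: 36, 42, 48, 54. Third differences: 6, 6, 6.
Level-3 differences are constant, so Q has degree 3.
Fitting a degree-3 polynomial gives Q(n) = n³ + 9n² - 6n + 1.
Then Q(9) = 1405.

1405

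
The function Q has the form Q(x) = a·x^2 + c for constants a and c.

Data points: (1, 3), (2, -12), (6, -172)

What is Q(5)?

-117

From Q(1) = 3 and Q(2) = -12: 1a + c = 3 and 4a + c = -12.
Subtracting: 3a = -15, so a = -5; then c = 3 − (-5)·1 = 8.
So Q(x) = -5x² + 8, and Q(5) = -117.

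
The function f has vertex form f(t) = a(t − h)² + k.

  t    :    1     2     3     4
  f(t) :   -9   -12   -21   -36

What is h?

1

First differences -3, -9, -15; second difference -6 = 2a, so a = -3.
Expanding, the t-coefficient is −2ah = 6h; matching it to the data gives h = 1, and then k = -9.
So f(t) = -3(t − 1)² − 9.
Hence h = 1.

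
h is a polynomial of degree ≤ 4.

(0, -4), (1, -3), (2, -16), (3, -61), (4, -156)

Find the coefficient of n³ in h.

-3

First differences: 1, -13, -45, -95. Second differences: -14, -32, -50. Third differences: -18, -18.
Level-3 differences are constant, so h has degree 3.
Fitting a degree-3 polynomial gives h(n) = -3n³ + 2n² + 2n - 4.
The coefficient of n³ is -3.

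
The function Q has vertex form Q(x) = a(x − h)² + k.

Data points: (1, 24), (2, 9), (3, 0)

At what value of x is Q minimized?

4

First differences -15, -9; second difference 6 = 2a, so a = 3.
Expanding, the x-coefficient is −2ah = -6h; matching it to the data gives h = 4, and then k = -3.
So Q(x) = 3(x − 4)² − 3.
Hence h = 4.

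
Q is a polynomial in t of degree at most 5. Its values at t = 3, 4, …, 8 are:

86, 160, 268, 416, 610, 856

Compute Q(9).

1160

Write Q(t) = at^5 + bt^4 + ct³ + dt² + et + p; the 6 given values yield a linear system in the 6 coefficients.
Solving, the top 2 coefficients vanish, and Q(t) = t³ + 5t² + 2t + 8.
Then Q(9) = 1160.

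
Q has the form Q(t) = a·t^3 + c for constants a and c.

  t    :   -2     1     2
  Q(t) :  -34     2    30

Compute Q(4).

254

From Q(-2) = -34 and Q(1) = 2: -8a + c = -34 and 1a + c = 2.
Subtracting: 9a = 36, so a = 4; then c = -34 − 4·(-8) = -2.
So Q(t) = 4t³ − 2, and Q(4) = 254.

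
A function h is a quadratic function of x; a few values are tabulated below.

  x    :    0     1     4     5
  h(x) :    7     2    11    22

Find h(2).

1

Write h(x) = ax² + bx + c; the 4 given values yield a linear system in the 3 coefficients.
Solving, h(x) = 2x² - 7x + 7.
Then h(2) = 1.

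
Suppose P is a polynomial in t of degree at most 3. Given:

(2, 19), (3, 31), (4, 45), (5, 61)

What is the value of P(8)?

121

Write P(t) = at³ + bt² + ct + d; the 4 given values yield a linear system in the 4 coefficients.
Solving, the leading coefficient vanishes, and P(t) = t² + 7t + 1.
Then P(8) = 121.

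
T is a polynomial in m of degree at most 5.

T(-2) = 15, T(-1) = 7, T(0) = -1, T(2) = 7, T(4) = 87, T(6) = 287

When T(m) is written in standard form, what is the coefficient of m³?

Write T(m) = am^5 + bm^4 + cm³ + dm² + em + p; the 6 given values yield a linear system in the 6 coefficients.
Solving, the top 2 coefficients vanish, and T(m) = m³ + 3m² - 6m - 1.
The coefficient of m³ is 1.

1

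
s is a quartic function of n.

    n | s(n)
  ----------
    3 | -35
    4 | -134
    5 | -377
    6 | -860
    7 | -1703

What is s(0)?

-2

Write s(n) = an^4 + bn³ + cn² + dn + e; the 5 given values yield a linear system in the 5 coefficients.
Solving, s(n) = -n^4 + 2n³ + n² - 5n - 2.
The constant term is s(0) = -2.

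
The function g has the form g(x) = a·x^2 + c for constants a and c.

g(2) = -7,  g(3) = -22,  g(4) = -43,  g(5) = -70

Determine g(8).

From g(2) = -7 and g(3) = -22: 4a + c = -7 and 9a + c = -22.
Subtracting: 5a = -15, so a = -3; then c = -7 − (-3)·4 = 5.
So g(x) = -3x² + 5, and g(8) = -187.

-187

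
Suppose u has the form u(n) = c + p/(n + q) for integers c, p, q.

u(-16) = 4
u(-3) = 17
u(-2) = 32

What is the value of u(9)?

(u(n) − c)(n + q) = p for each data point; the three points give a linear system in c and q, then p follows.
Solving: c = 2, q = 1, p = -30, so u(n) = 2 − 30/(n + 1).
Then u(9) = 2 − 30/10 = -1.

-1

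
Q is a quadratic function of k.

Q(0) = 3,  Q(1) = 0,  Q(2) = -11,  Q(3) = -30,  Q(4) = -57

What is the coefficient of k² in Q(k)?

-4

First differences: -3, -11, -19, -27. Second differences: -8, -8, -8.
Level-2 differences are constant, so Q has degree 2.
Fitting a degree-2 polynomial gives Q(k) = -4k² + k + 3.
The coefficient of k² is -4.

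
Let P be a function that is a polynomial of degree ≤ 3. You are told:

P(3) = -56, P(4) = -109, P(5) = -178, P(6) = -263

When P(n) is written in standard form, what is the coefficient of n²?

First differences: -53, -69, -85. Second differences: -16, -16.
Level-2 differences are constant, so P has degree 2.
Fitting a degree-2 polynomial gives P(n) = -8n² + 3n + 7.
The coefficient of n² is -8.

-8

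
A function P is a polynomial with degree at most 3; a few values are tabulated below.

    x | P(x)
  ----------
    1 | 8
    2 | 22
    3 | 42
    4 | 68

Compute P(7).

182

Write P(x) = ax³ + bx² + cx + d; the 4 given values yield a linear system in the 4 coefficients.
Solving, the leading coefficient vanishes, and P(x) = 3x² + 5x.
Then P(7) = 182.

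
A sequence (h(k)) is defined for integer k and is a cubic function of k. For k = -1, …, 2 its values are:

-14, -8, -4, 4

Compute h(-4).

-104

Write h(k) = ak³ + bk² + ck + d; the 4 given values yield a linear system in the 4 coefficients.
Solving, h(k) = k³ - k² + 4k - 8.
Then h(-4) = -104.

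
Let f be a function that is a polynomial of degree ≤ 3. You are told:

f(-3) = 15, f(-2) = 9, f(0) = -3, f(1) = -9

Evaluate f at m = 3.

-21

Write f(m) = am³ + bm² + cm + d; the 4 given values yield a linear system in the 4 coefficients.
Solving, the top 2 coefficients vanish, and f(m) = -6m - 3.
Then f(3) = -21.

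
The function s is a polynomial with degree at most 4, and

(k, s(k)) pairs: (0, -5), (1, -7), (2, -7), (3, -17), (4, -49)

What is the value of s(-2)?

First differences: -2, 0, -10, -32. Second differences: 2, -10, -22. Third differences: -12, -12.
Level-3 differences are constant, so s has degree 3.
Fitting a degree-3 polynomial gives s(k) = -2k³ + 7k² - 7k - 5.
Then s(-2) = 53.

53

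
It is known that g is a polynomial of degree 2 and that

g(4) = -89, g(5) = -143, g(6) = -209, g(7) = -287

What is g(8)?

Write g(x) = ax² + bx + c; the 4 given values yield a linear system in the 3 coefficients.
Solving, g(x) = -6x² + 7.
Then g(8) = -377.

-377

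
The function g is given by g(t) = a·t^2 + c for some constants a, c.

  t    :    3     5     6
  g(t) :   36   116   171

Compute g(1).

-4

From g(3) = 36 and g(5) = 116: 9a + c = 36 and 25a + c = 116.
Subtracting: 16a = 80, so a = 5; then c = 36 − 5·9 = -9.
So g(t) = 5t² − 9, and g(1) = -4.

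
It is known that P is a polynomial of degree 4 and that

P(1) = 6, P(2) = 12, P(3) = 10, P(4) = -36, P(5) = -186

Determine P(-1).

Write P(n) = an^4 + bn³ + cn² + dn + e; the 5 given values yield a linear system in the 5 coefficients.
Solving, P(n) = -n^4 + 4n³ - 3n² + 2n + 4.
Then P(-1) = -6.

-6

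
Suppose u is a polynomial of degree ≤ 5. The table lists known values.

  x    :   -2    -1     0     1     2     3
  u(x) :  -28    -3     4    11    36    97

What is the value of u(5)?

First differences: 25, 7, 7, 25, 61. Second differences: -18, 0, 18, 36. Third differences: 18, 18, 18.
Level-3 differences are constant, so u has degree 3.
Fitting a degree-3 polynomial gives u(x) = 3x³ + 4x + 4.
Then u(5) = 399.

399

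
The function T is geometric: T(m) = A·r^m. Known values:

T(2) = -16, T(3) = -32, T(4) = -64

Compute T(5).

Consecutive ratio: -32/(-16) = 2, and -64/(-32) = 2, so r = 2.
Then A·2^2 = -16 gives A = -4, and T(m) = -4·2^m.
T(5) = -4·2^5 = -128.

-128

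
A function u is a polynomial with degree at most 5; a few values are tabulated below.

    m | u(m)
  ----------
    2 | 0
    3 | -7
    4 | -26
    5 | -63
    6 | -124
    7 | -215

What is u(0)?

First differences: -7, -19, -37, -61, -91. Second differences: -12, -18, -24, -30. Third differences: -6, -6, -6.
Level-3 differences are constant, so u has degree 3.
Fitting a degree-3 polynomial gives u(m) = -m³ + 3m² - 3m + 2.
The constant term is u(0) = 2.

2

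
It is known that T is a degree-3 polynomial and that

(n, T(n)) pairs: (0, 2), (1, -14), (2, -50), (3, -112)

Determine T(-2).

-2

Write T(n) = an³ + bn² + cn + d; the 4 given values yield a linear system in the 4 coefficients.
Solving, T(n) = -n³ - 7n² - 8n + 2.
Then T(-2) = -2.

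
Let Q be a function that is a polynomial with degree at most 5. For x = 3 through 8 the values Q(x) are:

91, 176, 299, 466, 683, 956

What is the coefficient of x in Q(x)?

Write Q(x) = ax^5 + bx^4 + cx³ + dx² + ex + p; the 6 given values yield a linear system in the 6 coefficients.
Solving, the top 2 coefficients vanish, and Q(x) = x³ + 7x² - x + 4.
The coefficient of x is -1.

-1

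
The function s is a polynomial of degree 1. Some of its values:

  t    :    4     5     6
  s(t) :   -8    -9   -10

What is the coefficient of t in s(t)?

-1

Write s(t) = at + b; the 3 given values yield a linear system in the 2 coefficients.
Solving, s(t) = -t - 4.
The coefficient of t is -1.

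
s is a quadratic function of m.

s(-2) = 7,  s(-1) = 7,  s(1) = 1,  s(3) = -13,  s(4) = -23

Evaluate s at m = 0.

5

Write s(m) = am² + bm + c; the 5 given values yield a linear system in the 3 coefficients.
Solving, s(m) = -m² - 3m + 5.
Then s(0) = 5.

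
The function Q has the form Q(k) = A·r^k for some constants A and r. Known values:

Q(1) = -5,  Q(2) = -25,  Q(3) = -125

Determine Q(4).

-625

Consecutive ratio: -25/(-5) = 5, and -125/(-25) = 5, so r = 5.
Then A·5^1 = -5 gives A = -1, and Q(k) = -1·5^k.
Q(4) = -1·5^4 = -625.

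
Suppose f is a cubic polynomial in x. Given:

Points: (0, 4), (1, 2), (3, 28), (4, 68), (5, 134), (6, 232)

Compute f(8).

548

Write f(x) = ax³ + bx² + cx + d; the 6 given values yield a linear system in the 4 coefficients.
Solving, f(x) = x³ + x² - 4x + 4.
Then f(8) = 548.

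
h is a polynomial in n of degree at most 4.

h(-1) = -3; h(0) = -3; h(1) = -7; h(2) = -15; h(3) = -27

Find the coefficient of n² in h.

Write h(n) = an^4 + bn³ + cn² + dn + e; the 5 given values yield a linear system in the 5 coefficients.
Solving, the top 2 coefficients vanish, and h(n) = -2n² - 2n - 3.
The coefficient of n² is -2.

-2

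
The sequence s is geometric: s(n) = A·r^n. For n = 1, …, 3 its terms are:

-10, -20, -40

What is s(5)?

Consecutive ratio: -20/(-10) = 2, and -40/(-20) = 2, so r = 2.
Then A·2^1 = -10 gives A = -5, and s(n) = -5·2^n.
s(5) = -5·2^5 = -160.

-160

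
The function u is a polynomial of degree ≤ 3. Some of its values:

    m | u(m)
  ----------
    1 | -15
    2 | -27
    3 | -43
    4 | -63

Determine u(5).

-87

First differences: -12, -16, -20. Second differences: -4, -4.
Level-2 differences are constant, so u has degree 2.
Fitting a degree-2 polynomial gives u(m) = -2m² - 6m - 7.
Then u(5) = -87.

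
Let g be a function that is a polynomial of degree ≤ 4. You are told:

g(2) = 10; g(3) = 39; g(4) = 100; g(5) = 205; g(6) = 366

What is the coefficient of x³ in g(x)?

Write g(x) = ax^4 + bx³ + cx² + dx + e; the 5 given values yield a linear system in the 5 coefficients.
Solving, the leading coefficient vanishes, and g(x) = 2x³ - 2x² + x.
The coefficient of x³ is 2.

2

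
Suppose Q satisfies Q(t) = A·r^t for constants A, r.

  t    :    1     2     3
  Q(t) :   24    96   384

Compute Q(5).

6144

Consecutive ratio: 96/24 = 4, and 384/96 = 4, so r = 4.
Then A·4^1 = 24 gives A = 6, and Q(t) = 6·4^t.
Q(5) = 6·4^5 = 6144.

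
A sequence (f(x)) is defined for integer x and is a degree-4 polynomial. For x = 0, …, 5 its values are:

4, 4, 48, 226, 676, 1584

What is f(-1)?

6

First differences: 0, 44, 178, 450, 908. Second differences: 44, 134, 272, 458. Third differences: 90, 138, 186. Fourth differences: 48, 48.
Level-4 differences are constant, so f has degree 4.
Fitting a degree-4 polynomial gives f(x) = 2x^4 + 3x³ - x² - 4x + 4.
Then f(-1) = 6.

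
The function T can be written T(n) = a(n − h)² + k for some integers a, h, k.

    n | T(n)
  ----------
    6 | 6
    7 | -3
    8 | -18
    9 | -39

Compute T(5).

9

First differences -9, -15, -21; second difference -6 = 2a, so a = -3.
Expanding, the n-coefficient is −2ah = 6h; matching it to the data gives h = 5, and then k = 9.
So T(n) = -3(n − 5)² + 9.
T(5) = -3·0² + 9 = 9.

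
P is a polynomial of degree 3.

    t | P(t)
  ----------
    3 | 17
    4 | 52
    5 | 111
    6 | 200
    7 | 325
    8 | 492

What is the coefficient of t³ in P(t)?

1

First differences: 35, 59, 89, 125, 167. Second differences: 24, 30, 36, 42. Third differences: 6, 6, 6.
Level-3 differences are constant, so P has degree 3.
Fitting a degree-3 polynomial gives P(t) = t³ - 2t - 4.
The coefficient of t³ is 1.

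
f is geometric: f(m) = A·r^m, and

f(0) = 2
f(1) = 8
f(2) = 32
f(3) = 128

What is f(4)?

Consecutive ratio: 8/2 = 4, and 32/8 = 4, so r = 4.
Then A·4^0 = 2 gives A = 2, and f(m) = 2·4^m.
f(4) = 2·4^4 = 512.

512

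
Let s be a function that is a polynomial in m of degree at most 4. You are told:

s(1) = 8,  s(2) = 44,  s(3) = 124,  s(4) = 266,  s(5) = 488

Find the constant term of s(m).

-2

First differences: 36, 80, 142, 222. Second differences: 44, 62, 80. Third differences: 18, 18.
Level-3 differences are constant, so s has degree 3.
Fitting a degree-3 polynomial gives s(m) = 3m³ + 4m² + 3m - 2.
The constant term is s(0) = -2.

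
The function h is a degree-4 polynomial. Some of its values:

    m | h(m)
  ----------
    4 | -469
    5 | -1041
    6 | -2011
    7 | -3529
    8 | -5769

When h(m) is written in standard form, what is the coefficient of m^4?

-1

Write h(m) = am^4 + bm³ + cm² + dm + e; the 5 given values yield a linear system in the 5 coefficients.
Solving, h(m) = -m^4 - 3m³ - 3m² + 7m - 1.
The coefficient of m^4 is -1.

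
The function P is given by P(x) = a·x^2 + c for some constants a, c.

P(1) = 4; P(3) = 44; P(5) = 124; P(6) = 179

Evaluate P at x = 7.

From P(1) = 4 and P(3) = 44: 1a + c = 4 and 9a + c = 44.
Subtracting: 8a = 40, so a = 5; then c = 4 − 5·1 = -1.
So P(x) = 5x² − 1, and P(7) = 244.

244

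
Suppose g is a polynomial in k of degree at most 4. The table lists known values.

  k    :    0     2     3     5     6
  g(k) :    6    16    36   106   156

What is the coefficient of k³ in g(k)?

Write g(k) = ak^4 + bk³ + ck² + dk + e; the 5 given values yield a linear system in the 5 coefficients.
Solving, the top 2 coefficients vanish, and g(k) = 5k² - 5k + 6.
The coefficient of k³ is 0.

0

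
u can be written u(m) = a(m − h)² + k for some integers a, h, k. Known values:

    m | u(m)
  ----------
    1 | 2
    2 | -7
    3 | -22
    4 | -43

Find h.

First differences -9, -15, -21; second difference -6 = 2a, so a = -3.
Expanding, the m-coefficient is −2ah = 6h; matching it to the data gives h = 0, and then k = 5.
So u(m) = -3(m + 0)² + 5.
Hence h = 0.

0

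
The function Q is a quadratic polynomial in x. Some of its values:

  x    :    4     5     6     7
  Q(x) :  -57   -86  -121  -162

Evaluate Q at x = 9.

First differences: -29, -35, -41. Second differences: -6, -6.
Level-2 differences are constant, so Q has degree 2.
Fitting a degree-2 polynomial gives Q(x) = -3x² - 2x - 1.
Then Q(9) = -262.

-262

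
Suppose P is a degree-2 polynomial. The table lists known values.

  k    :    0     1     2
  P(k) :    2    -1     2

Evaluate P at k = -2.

26

Write P(k) = ak² + bk + c; the 3 given values yield a linear system in the 3 coefficients.
Solving, P(k) = 3k² - 6k + 2.
Then P(-2) = 26.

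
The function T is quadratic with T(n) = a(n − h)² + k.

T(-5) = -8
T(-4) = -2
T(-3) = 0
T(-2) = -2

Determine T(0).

First differences 6, 2, -2; second difference -4 = 2a, so a = -2.
Expanding, the n-coefficient is −2ah = 4h; matching it to the data gives h = -3, and then k = 0.
So T(n) = -2(n + 3)² + 0.
T(0) = -2·3² + 0 = -18.

-18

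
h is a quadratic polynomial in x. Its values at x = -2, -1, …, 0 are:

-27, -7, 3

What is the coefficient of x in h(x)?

5

Write h(x) = ax² + bx + c; the 3 given values yield a linear system in the 3 coefficients.
Solving, h(x) = -5x² + 5x + 3.
The coefficient of x is 5.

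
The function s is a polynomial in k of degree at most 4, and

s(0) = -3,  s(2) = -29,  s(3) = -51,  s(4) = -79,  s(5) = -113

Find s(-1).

Write s(k) = ak^4 + bk³ + ck² + dk + e; the 5 given values yield a linear system in the 5 coefficients.
Solving, the top 2 coefficients vanish, and s(k) = -3k² - 7k - 3.
Then s(-1) = 1.

1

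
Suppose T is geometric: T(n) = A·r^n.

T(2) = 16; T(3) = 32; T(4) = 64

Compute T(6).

256

Consecutive ratio: 32/16 = 2, and 64/32 = 2, so r = 2.
Then A·2^2 = 16 gives A = 4, and T(n) = 4·2^n.
T(6) = 4·2^6 = 256.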